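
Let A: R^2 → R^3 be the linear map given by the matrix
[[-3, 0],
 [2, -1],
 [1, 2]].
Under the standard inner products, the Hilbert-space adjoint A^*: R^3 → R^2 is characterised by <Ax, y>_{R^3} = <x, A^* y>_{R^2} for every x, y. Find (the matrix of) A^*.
A^* = A^T =
[[-3, 2, 1],
 [0, -1, 2]]

For real matrices with standard dot products, the defining identity <Ax, y> = <x, A^* y> gives (Ax)^T y = x^T (A^*) y, i.e. x^T A^T y = x^T (A^*) y. Since this holds for all x, y, we must have A^* = A^T. Therefore
A^* =
[[-3, 2, 1],
 [0, -1, 2]].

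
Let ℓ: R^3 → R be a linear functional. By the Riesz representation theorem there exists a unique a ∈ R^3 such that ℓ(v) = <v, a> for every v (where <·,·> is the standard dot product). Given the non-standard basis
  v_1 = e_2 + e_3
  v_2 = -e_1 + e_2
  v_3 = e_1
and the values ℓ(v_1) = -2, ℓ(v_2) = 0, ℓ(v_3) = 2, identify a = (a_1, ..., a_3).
a = (2, 2, -4)

Write a = (a_1, ..., a_3) in the standard basis. For each basis vector v_i, ℓ(v_i) = <v_i, a> is a linear equation in the a_j's. Collect the n equations into a matrix system V a = ℓ, where row i of V is v_i (expressed in the standard basis). Since V is invertible (lower-triangular with 1s on the diagonal, up to permutation), solve by back-substitution:
  V =
[[0, 1, 1],
 [-1, 1, 0],
 [1, 0, 0]]
  V a = (-2, 0, 2)
Solving gives a = (2, 2, -4).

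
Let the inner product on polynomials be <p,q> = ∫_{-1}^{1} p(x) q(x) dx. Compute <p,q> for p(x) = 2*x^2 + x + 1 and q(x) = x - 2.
<p,q> = -6

Expand the product: p(x)·q(x) = 2*x^3 - 3*x^2 - x - 2.
∫_{-1}^{1} of each monomial x^k gives [2/(k+1) if k even, 0 if k odd]. Integrating term-by-term (or equivalently evaluating the antiderivative F(x) = x^4/2 - x^3 - x^2/2 - 2*x at the endpoints):
  F(1) − F(−1) = -3 − (3) = -6.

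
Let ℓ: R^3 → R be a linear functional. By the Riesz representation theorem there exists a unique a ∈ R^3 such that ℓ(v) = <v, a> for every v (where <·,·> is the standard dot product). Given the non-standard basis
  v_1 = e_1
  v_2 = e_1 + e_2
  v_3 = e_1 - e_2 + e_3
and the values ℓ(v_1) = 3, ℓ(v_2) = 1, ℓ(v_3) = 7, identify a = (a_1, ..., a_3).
a = (3, -2, 2)

Write a = (a_1, ..., a_3) in the standard basis. For each basis vector v_i, ℓ(v_i) = <v_i, a> is a linear equation in the a_j's. Collect the n equations into a matrix system V a = ℓ, where row i of V is v_i (expressed in the standard basis). Since V is invertible (lower-triangular with 1s on the diagonal, up to permutation), solve by back-substitution:
  V =
[[1, 0, 0],
 [1, 1, 0],
 [1, -1, 1]]
  V a = (3, 1, 7)
Solving gives a = (3, -2, 2).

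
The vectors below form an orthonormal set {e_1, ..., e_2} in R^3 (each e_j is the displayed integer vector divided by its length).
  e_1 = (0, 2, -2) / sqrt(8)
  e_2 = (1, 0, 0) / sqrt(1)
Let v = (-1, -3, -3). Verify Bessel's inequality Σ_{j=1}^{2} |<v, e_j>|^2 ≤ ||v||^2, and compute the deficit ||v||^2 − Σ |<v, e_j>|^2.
Σ |<v, e_j>|^2 = 1; ||v||^2 = 19; deficit = 18

Write each e_j = u_j / sqrt(<u_j, u_j>) where u_j is the displayed integer vector. Then <v, e_j> = <v, u_j> / sqrt(<u_j, u_j>), so |<v, e_j>|^2 = <v, u_j>^2 / <u_j, u_j>.
Coefficients: <v, e_1> = 0/sqrt(8), <v, e_2> = -1/sqrt(1).
Square and sum: Σ |<v, e_j>|^2 = 1.
Compute ||v||^2 = v·v = 19.
Deficit = 19 − 1 = 18 ≥ 0, confirming Bessel's inequality. (The deficit equals ||v − Σ <v,e_j> e_j||^2, the squared distance from v to span{e_j}.)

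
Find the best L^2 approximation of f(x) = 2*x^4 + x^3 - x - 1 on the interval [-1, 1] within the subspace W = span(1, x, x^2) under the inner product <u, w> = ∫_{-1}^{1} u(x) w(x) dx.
g(x) = 12*x^2/7 - 2*x/5 - 41/35

The best approximation g ∈ W is the orthogonal projection of f onto W. Writing g = a_0 + a_1 x + a_2 x^2, the coefficients solve the normal equations G · a = b where
  G_{ij} = <φ_i, φ_j> and b_i = <f, φ_i>, with φ_0 = 1, φ_1 = x, φ_2 = x^2.
G =
  [2, 0, 2/3]
  [0, 2/3, 0]
  [2/3, 0, 2/5],
b = (-6/5, -4/15, -2/21).
Solving gives a_0 = -41/35, a_1 = -2/5, a_2 = 12/7, so
  g(x) = 12*x^2/7 - 2*x/5 - 41/35.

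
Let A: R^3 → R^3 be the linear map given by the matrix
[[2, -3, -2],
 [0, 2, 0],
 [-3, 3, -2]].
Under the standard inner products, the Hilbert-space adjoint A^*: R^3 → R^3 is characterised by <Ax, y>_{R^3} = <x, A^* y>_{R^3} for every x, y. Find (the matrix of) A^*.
A^* = A^T =
[[2, 0, -3],
 [-3, 2, 3],
 [-2, 0, -2]]

For real matrices with standard dot products, the defining identity <Ax, y> = <x, A^* y> gives (Ax)^T y = x^T (A^*) y, i.e. x^T A^T y = x^T (A^*) y. Since this holds for all x, y, we must have A^* = A^T. Therefore
A^* =
[[2, 0, -3],
 [-3, 2, 3],
 [-2, 0, -2]].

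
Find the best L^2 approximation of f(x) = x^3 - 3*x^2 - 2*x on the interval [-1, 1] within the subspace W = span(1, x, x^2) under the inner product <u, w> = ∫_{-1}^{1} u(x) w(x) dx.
g(x) = -3*x^2 - 7*x/5

The best approximation g ∈ W is the orthogonal projection of f onto W. Writing g = a_0 + a_1 x + a_2 x^2, the coefficients solve the normal equations G · a = b where
  G_{ij} = <φ_i, φ_j> and b_i = <f, φ_i>, with φ_0 = 1, φ_1 = x, φ_2 = x^2.
G =
  [2, 0, 2/3]
  [0, 2/3, 0]
  [2/3, 0, 2/5],
b = (-2, -14/15, -6/5).
Solving gives a_0 = 0, a_1 = -7/5, a_2 = -3, so
  g(x) = -3*x^2 - 7*x/5.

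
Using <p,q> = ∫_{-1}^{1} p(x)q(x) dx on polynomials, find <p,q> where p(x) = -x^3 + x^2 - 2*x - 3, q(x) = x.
<p,q> = -26/15

Expand the product: p(x)·q(x) = -x^4 + x^3 - 2*x^2 - 3*x.
∫_{-1}^{1} of each monomial x^k gives [2/(k+1) if k even, 0 if k odd]. Integrating term-by-term (or equivalently evaluating the antiderivative F(x) = -x^5/5 + x^4/4 - 2*x^3/3 - 3*x^2/2 at the endpoints):
  F(1) − F(−1) = -127/60 − (-23/60) = -26/15.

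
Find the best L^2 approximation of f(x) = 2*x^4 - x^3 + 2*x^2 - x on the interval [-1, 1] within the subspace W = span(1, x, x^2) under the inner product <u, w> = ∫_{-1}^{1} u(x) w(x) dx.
g(x) = 26*x^2/7 - 8*x/5 - 6/35

The best approximation g ∈ W is the orthogonal projection of f onto W. Writing g = a_0 + a_1 x + a_2 x^2, the coefficients solve the normal equations G · a = b where
  G_{ij} = <φ_i, φ_j> and b_i = <f, φ_i>, with φ_0 = 1, φ_1 = x, φ_2 = x^2.
G =
  [2, 0, 2/3]
  [0, 2/3, 0]
  [2/3, 0, 2/5],
b = (32/15, -16/15, 48/35).
Solving gives a_0 = -6/35, a_1 = -8/5, a_2 = 26/7, so
  g(x) = 26*x^2/7 - 8*x/5 - 6/35.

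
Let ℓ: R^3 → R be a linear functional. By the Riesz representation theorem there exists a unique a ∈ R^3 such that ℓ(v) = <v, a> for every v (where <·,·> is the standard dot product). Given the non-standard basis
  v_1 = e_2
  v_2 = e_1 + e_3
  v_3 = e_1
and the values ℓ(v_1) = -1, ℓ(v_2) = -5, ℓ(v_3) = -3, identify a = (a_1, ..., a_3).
a = (-3, -1, -2)

Write a = (a_1, ..., a_3) in the standard basis. For each basis vector v_i, ℓ(v_i) = <v_i, a> is a linear equation in the a_j's. Collect the n equations into a matrix system V a = ℓ, where row i of V is v_i (expressed in the standard basis). Since V is invertible (lower-triangular with 1s on the diagonal, up to permutation), solve by back-substitution:
  V =
[[0, 1, 0],
 [1, 0, 1],
 [1, 0, 0]]
  V a = (-1, -5, -3)
Solving gives a = (-3, -1, -2).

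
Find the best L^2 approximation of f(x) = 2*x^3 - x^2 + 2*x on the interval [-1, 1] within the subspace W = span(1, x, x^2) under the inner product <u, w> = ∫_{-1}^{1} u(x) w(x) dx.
g(x) = -x^2 + 16*x/5

The best approximation g ∈ W is the orthogonal projection of f onto W. Writing g = a_0 + a_1 x + a_2 x^2, the coefficients solve the normal equations G · a = b where
  G_{ij} = <φ_i, φ_j> and b_i = <f, φ_i>, with φ_0 = 1, φ_1 = x, φ_2 = x^2.
G =
  [2, 0, 2/3]
  [0, 2/3, 0]
  [2/3, 0, 2/5],
b = (-2/3, 32/15, -2/5).
Solving gives a_0 = 0, a_1 = 16/5, a_2 = -1, so
  g(x) = -x^2 + 16*x/5.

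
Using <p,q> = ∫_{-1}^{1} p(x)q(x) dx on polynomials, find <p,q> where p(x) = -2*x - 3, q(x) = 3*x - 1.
<p,q> = 2

Expand the product: p(x)·q(x) = -6*x^2 - 7*x + 3.
∫_{-1}^{1} of each monomial x^k gives [2/(k+1) if k even, 0 if k odd]. Integrating term-by-term (or equivalently evaluating the antiderivative F(x) = -2*x^3 - 7*x^2/2 + 3*x at the endpoints):
  F(1) − F(−1) = -5/2 − (-9/2) = 2.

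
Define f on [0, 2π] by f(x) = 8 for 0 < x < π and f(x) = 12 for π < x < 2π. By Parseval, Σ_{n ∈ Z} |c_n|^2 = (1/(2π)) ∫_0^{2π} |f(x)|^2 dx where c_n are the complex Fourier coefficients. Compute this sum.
Σ |c_n|^2 = 104

Parseval equates the L^2 energy of f (normalised by 1/(2π)) with the ℓ^2 sum of its Fourier coefficients: (1/(2π)) ∫_0^{2π} |f|^2 = Σ |c_n|^2.
Compute the left side: (1/(2π)) [∫_0^π 8^2 dx + ∫_π^{2π} 12^2 dx] = (1/(2π)) · (64π + 144π) = (64 + 144)/2 = 104.
So Σ_{n ∈ Z} |c_n|^2 = 104.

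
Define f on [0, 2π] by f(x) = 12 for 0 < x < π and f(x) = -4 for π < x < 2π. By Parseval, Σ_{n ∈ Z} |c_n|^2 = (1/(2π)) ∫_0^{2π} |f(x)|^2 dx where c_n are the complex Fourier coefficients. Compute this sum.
Σ |c_n|^2 = 80

Parseval equates the L^2 energy of f (normalised by 1/(2π)) with the ℓ^2 sum of its Fourier coefficients: (1/(2π)) ∫_0^{2π} |f|^2 = Σ |c_n|^2.
Compute the left side: (1/(2π)) [∫_0^π 12^2 dx + ∫_π^{2π} (-4)^2 dx] = (1/(2π)) · (144π + 16π) = (144 + 16)/2 = 80.
So Σ_{n ∈ Z} |c_n|^2 = 80.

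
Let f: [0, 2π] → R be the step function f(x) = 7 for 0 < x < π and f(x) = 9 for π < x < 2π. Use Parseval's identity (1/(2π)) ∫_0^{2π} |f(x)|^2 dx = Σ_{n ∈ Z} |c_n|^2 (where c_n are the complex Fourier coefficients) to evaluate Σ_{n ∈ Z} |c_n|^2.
Σ |c_n|^2 = 65

Parseval equates the L^2 energy of f (normalised by 1/(2π)) with the ℓ^2 sum of its Fourier coefficients: (1/(2π)) ∫_0^{2π} |f|^2 = Σ |c_n|^2.
Compute the left side: (1/(2π)) [∫_0^π 7^2 dx + ∫_π^{2π} 9^2 dx] = (1/(2π)) · (49π + 81π) = (49 + 81)/2 = 65.
So Σ_{n ∈ Z} |c_n|^2 = 65.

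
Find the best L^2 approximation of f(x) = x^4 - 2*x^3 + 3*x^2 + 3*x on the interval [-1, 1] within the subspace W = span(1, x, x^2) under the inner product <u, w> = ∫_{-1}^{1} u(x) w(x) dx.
g(x) = 27*x^2/7 + 9*x/5 - 3/35

The best approximation g ∈ W is the orthogonal projection of f onto W. Writing g = a_0 + a_1 x + a_2 x^2, the coefficients solve the normal equations G · a = b where
  G_{ij} = <φ_i, φ_j> and b_i = <f, φ_i>, with φ_0 = 1, φ_1 = x, φ_2 = x^2.
G =
  [2, 0, 2/3]
  [0, 2/3, 0]
  [2/3, 0, 2/5],
b = (12/5, 6/5, 52/35).
Solving gives a_0 = -3/35, a_1 = 9/5, a_2 = 27/7, so
  g(x) = 27*x^2/7 + 9*x/5 - 3/35.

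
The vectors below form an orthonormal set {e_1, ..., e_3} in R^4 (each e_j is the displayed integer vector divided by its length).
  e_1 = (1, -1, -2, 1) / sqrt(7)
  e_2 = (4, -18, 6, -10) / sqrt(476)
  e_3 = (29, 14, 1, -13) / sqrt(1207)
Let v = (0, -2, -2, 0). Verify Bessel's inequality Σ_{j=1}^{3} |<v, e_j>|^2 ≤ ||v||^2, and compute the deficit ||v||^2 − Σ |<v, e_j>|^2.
Σ |<v, e_j>|^2 = 504/71; ||v||^2 = 8; deficit = 64/71

Write each e_j = u_j / sqrt(<u_j, u_j>) where u_j is the displayed integer vector. Then <v, e_j> = <v, u_j> / sqrt(<u_j, u_j>), so |<v, e_j>|^2 = <v, u_j>^2 / <u_j, u_j>.
Coefficients: <v, e_1> = 6/sqrt(7), <v, e_2> = 24/sqrt(476), <v, e_3> = -30/sqrt(1207).
Square and sum: Σ |<v, e_j>|^2 = 504/71.
Compute ||v||^2 = v·v = 8.
Deficit = 8 − 504/71 = 64/71 ≥ 0, confirming Bessel's inequality. (The deficit equals ||v − Σ <v,e_j> e_j||^2, the squared distance from v to span{e_j}.)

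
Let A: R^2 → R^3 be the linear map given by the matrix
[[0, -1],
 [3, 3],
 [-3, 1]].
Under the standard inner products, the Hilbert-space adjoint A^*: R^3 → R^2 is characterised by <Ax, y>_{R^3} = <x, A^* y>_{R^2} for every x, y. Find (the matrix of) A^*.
A^* = A^T =
[[0, 3, -3],
 [-1, 3, 1]]

For real matrices with standard dot products, the defining identity <Ax, y> = <x, A^* y> gives (Ax)^T y = x^T (A^*) y, i.e. x^T A^T y = x^T (A^*) y. Since this holds for all x, y, we must have A^* = A^T. Therefore
A^* =
[[0, 3, -3],
 [-1, 3, 1]].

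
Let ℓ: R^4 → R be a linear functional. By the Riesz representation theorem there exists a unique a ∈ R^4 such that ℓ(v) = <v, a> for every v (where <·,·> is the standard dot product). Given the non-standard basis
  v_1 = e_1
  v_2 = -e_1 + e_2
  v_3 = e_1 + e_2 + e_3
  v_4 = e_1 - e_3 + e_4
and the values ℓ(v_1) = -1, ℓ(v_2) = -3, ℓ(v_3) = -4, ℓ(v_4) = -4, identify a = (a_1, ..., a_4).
a = (-1, -4, 1, -2)

Write a = (a_1, ..., a_4) in the standard basis. For each basis vector v_i, ℓ(v_i) = <v_i, a> is a linear equation in the a_j's. Collect the n equations into a matrix system V a = ℓ, where row i of V is v_i (expressed in the standard basis). Since V is invertible (lower-triangular with 1s on the diagonal, up to permutation), solve by back-substitution:
  V =
[[1, 0, 0, 0],
 [-1, 1, 0, 0],
 [1, 1, 1, 0],
 [1, 0, -1, 1]]
  V a = (-1, -3, -4, -4)
Solving gives a = (-1, -4, 1, -2).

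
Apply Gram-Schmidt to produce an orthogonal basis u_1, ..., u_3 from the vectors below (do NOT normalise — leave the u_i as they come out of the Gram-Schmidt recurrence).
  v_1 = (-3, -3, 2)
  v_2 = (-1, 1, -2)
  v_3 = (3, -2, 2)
Orthogonal basis:
  u_1 = (-3, -3, 2)
  u_2 = (-17/11, 5/11, -18/11)
  u_3 = (16/29, -32/29, -24/29)

Apply the Gram-Schmidt recurrence
  u_1 = v_1
  u_i = v_i − Σ_{j<i} ((v_i · u_j) / (u_j · u_j)) · u_j.

Step by step this gives:
  u_1 = (-3, -3, 2)
  u_2 = (-17/11, 5/11, -18/11)
  u_3 = (16/29, -32/29, -24/29)

Orthogonality check:
  u_2 · u_1 = 0 (should be 0)
  u_3 · u_1 = 0 (should be 0)
  u_3 · u_2 = 0 (should be 0)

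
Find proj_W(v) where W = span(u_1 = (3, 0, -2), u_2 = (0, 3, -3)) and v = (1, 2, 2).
proj_W(v) = (-3/11, 1/11, 1/11)

Set up U = [u_1 | ... | u_2] ∈ R^(3×2). The projector onto W = col(U) is P = U (U^T U)^(-1) U^T.
Compute U^T U =
  [13, 6]
  [6, 18],
and U^T v = (-1, 0).
Solve U^T U · c = U^T v for the coefficients: c = (-1/11, 1/33). The projection is proj_W(v) = U c.
Check: (v - proj_W(v)) · u_1 = 0  (should be 0).
Check: (v - proj_W(v)) · u_2 = 0  (should be 0).
Result: proj_W(v) = (-3/11, 1/11, 1/11).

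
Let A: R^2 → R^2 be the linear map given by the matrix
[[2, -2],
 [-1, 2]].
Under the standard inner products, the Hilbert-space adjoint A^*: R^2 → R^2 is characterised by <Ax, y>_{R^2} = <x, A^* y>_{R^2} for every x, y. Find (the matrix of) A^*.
A^* = A^T =
[[2, -1],
 [-2, 2]]

For real matrices with standard dot products, the defining identity <Ax, y> = <x, A^* y> gives (Ax)^T y = x^T (A^*) y, i.e. x^T A^T y = x^T (A^*) y. Since this holds for all x, y, we must have A^* = A^T. Therefore
A^* =
[[2, -1],
 [-2, 2]].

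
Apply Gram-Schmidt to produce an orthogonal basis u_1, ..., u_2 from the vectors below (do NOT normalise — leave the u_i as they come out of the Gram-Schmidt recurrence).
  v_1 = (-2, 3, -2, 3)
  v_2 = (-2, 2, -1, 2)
Orthogonal basis:
  u_1 = (-2, 3, -2, 3)
  u_2 = (-8/13, -1/13, 5/13, -1/13)

Apply the Gram-Schmidt recurrence
  u_1 = v_1
  u_i = v_i − Σ_{j<i} ((v_i · u_j) / (u_j · u_j)) · u_j.

Step by step this gives:
  u_1 = (-2, 3, -2, 3)
  u_2 = (-8/13, -1/13, 5/13, -1/13)

Orthogonality check:
  u_2 · u_1 = 0 (should be 0)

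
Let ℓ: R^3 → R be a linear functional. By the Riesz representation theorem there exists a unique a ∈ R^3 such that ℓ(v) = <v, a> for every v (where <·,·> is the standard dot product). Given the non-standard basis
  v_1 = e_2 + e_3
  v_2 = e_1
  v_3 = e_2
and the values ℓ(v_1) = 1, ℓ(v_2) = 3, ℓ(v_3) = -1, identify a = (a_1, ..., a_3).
a = (3, -1, 2)

Write a = (a_1, ..., a_3) in the standard basis. For each basis vector v_i, ℓ(v_i) = <v_i, a> is a linear equation in the a_j's. Collect the n equations into a matrix system V a = ℓ, where row i of V is v_i (expressed in the standard basis). Since V is invertible (lower-triangular with 1s on the diagonal, up to permutation), solve by back-substitution:
  V =
[[0, 1, 1],
 [1, 0, 0],
 [0, 1, 0]]
  V a = (1, 3, -1)
Solving gives a = (3, -1, 2).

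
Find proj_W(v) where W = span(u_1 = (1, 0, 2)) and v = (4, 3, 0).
proj_W(v) = (4/5, 0, 8/5)

Set up U = [u_1 | ... | u_1] ∈ R^(3×1). The projector onto W = col(U) is P = U (U^T U)^(-1) U^T.
Compute U^T U =
  [5],
and U^T v = (4).
Solve U^T U · c = U^T v for the coefficients: c = (4/5). The projection is proj_W(v) = U c.
Check: (v - proj_W(v)) · u_1 = 0  (should be 0).
Result: proj_W(v) = (4/5, 0, 8/5).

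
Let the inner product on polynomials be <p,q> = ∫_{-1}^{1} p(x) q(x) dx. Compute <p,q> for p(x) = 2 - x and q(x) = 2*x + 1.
<p,q> = 8/3

Expand the product: p(x)·q(x) = -2*x^2 + 3*x + 2.
∫_{-1}^{1} of each monomial x^k gives [2/(k+1) if k even, 0 if k odd]. Integrating term-by-term (or equivalently evaluating the antiderivative F(x) = -2*x^3/3 + 3*x^2/2 + 2*x at the endpoints):
  F(1) − F(−1) = 17/6 − (1/6) = 8/3.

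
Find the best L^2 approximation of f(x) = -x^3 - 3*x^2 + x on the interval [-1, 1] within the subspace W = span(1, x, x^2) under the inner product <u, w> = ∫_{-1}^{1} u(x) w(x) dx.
g(x) = -3*x^2 + 2*x/5

The best approximation g ∈ W is the orthogonal projection of f onto W. Writing g = a_0 + a_1 x + a_2 x^2, the coefficients solve the normal equations G · a = b where
  G_{ij} = <φ_i, φ_j> and b_i = <f, φ_i>, with φ_0 = 1, φ_1 = x, φ_2 = x^2.
G =
  [2, 0, 2/3]
  [0, 2/3, 0]
  [2/3, 0, 2/5],
b = (-2, 4/15, -6/5).
Solving gives a_0 = 0, a_1 = 2/5, a_2 = -3, so
  g(x) = -3*x^2 + 2*x/5.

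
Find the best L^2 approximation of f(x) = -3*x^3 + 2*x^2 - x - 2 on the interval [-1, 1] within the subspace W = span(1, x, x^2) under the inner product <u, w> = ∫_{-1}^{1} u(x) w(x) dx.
g(x) = 2*x^2 - 14*x/5 - 2

The best approximation g ∈ W is the orthogonal projection of f onto W. Writing g = a_0 + a_1 x + a_2 x^2, the coefficients solve the normal equations G · a = b where
  G_{ij} = <φ_i, φ_j> and b_i = <f, φ_i>, with φ_0 = 1, φ_1 = x, φ_2 = x^2.
G =
  [2, 0, 2/3]
  [0, 2/3, 0]
  [2/3, 0, 2/5],
b = (-8/3, -28/15, -8/15).
Solving gives a_0 = -2, a_1 = -14/5, a_2 = 2, so
  g(x) = 2*x^2 - 14*x/5 - 2.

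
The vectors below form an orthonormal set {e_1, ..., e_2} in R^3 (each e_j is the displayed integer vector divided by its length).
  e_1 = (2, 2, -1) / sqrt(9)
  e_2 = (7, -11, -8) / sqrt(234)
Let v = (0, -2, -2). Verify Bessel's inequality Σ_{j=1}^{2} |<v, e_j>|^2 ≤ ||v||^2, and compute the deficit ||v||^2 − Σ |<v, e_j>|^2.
Σ |<v, e_j>|^2 = 86/13; ||v||^2 = 8; deficit = 18/13

Write each e_j = u_j / sqrt(<u_j, u_j>) where u_j is the displayed integer vector. Then <v, e_j> = <v, u_j> / sqrt(<u_j, u_j>), so |<v, e_j>|^2 = <v, u_j>^2 / <u_j, u_j>.
Coefficients: <v, e_1> = -2/sqrt(9), <v, e_2> = 38/sqrt(234).
Square and sum: Σ |<v, e_j>|^2 = 86/13.
Compute ||v||^2 = v·v = 8.
Deficit = 8 − 86/13 = 18/13 ≥ 0, confirming Bessel's inequality. (The deficit equals ||v − Σ <v,e_j> e_j||^2, the squared distance from v to span{e_j}.)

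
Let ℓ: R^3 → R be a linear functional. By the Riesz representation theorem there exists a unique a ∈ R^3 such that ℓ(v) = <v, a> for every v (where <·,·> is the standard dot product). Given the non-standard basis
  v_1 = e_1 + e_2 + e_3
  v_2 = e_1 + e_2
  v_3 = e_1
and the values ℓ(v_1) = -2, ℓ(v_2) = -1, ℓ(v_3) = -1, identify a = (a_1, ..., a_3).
a = (-1, 0, -1)

Write a = (a_1, ..., a_3) in the standard basis. For each basis vector v_i, ℓ(v_i) = <v_i, a> is a linear equation in the a_j's. Collect the n equations into a matrix system V a = ℓ, where row i of V is v_i (expressed in the standard basis). Since V is invertible (lower-triangular with 1s on the diagonal, up to permutation), solve by back-substitution:
  V =
[[1, 1, 1],
 [1, 1, 0],
 [1, 0, 0]]
  V a = (-2, -1, -1)
Solving gives a = (-1, 0, -1).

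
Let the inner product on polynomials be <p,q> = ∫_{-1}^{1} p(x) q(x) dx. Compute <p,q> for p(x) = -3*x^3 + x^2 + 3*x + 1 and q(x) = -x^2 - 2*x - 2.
<p,q> = -8

Expand the product: p(x)·q(x) = 3*x^5 + 5*x^4 + x^3 - 9*x^2 - 8*x - 2.
∫_{-1}^{1} of each monomial x^k gives [2/(k+1) if k even, 0 if k odd]. Integrating term-by-term (or equivalently evaluating the antiderivative F(x) = x^6/2 + x^5 + x^4/4 - 3*x^3 - 4*x^2 - 2*x at the endpoints):
  F(1) − F(−1) = -29/4 − (3/4) = -8.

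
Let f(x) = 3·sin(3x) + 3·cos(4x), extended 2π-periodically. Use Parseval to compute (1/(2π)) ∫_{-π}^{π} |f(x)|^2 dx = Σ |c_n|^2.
Σ |c_n|^2 = 9

Expand |f|^2 and use orthogonality of {sin(nx), cos(mx)} on [-π, π]:
  ∫_{-π}^{π} sin(nx)^2 dx = π, ∫ cos(mx)^2 dx = π, and cross terms integrate to 0.
So ∫_{-π}^{π} f(x)^2 dx = 3^2 · π + 3^2 · π = (9 + 9)π.
Divide by 2π: (9 + 9)/2 = 9.
By Parseval, this equals Σ |c_n|^2.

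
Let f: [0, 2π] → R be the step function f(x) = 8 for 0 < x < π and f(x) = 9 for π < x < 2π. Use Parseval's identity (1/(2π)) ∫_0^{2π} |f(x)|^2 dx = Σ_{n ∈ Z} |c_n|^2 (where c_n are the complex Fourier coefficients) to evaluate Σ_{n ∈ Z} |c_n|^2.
Σ |c_n|^2 = 145/2

Parseval equates the L^2 energy of f (normalised by 1/(2π)) with the ℓ^2 sum of its Fourier coefficients: (1/(2π)) ∫_0^{2π} |f|^2 = Σ |c_n|^2.
Compute the left side: (1/(2π)) [∫_0^π 8^2 dx + ∫_π^{2π} 9^2 dx] = (1/(2π)) · (64π + 81π) = (64 + 81)/2 = 145/2.
So Σ_{n ∈ Z} |c_n|^2 = 145/2.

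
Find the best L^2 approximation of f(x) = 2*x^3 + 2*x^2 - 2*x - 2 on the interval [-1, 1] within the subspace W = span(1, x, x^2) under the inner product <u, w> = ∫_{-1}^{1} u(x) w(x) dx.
g(x) = 2*x^2 - 4*x/5 - 2

The best approximation g ∈ W is the orthogonal projection of f onto W. Writing g = a_0 + a_1 x + a_2 x^2, the coefficients solve the normal equations G · a = b where
  G_{ij} = <φ_i, φ_j> and b_i = <f, φ_i>, with φ_0 = 1, φ_1 = x, φ_2 = x^2.
G =
  [2, 0, 2/3]
  [0, 2/3, 0]
  [2/3, 0, 2/5],
b = (-8/3, -8/15, -8/15).
Solving gives a_0 = -2, a_1 = -4/5, a_2 = 2, so
  g(x) = 2*x^2 - 4*x/5 - 2.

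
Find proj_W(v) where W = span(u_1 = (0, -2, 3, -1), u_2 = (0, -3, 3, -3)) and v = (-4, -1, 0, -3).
proj_W(v) = (0, -4/3, -1/6, -17/6)

Set up U = [u_1 | ... | u_2] ∈ R^(4×2). The projector onto W = col(U) is P = U (U^T U)^(-1) U^T.
Compute U^T U =
  [14, 18]
  [18, 27],
and U^T v = (5, 12).
Solve U^T U · c = U^T v for the coefficients: c = (-3/2, 13/9). The projection is proj_W(v) = U c.
Check: (v - proj_W(v)) · u_1 = 0  (should be 0).
Check: (v - proj_W(v)) · u_2 = 0  (should be 0).
Result: proj_W(v) = (0, -4/3, -1/6, -17/6).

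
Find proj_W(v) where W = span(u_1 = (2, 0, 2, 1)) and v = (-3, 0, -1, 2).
proj_W(v) = (-4/3, 0, -4/3, -2/3)

Set up U = [u_1 | ... | u_1] ∈ R^(4×1). The projector onto W = col(U) is P = U (U^T U)^(-1) U^T.
Compute U^T U =
  [9],
and U^T v = (-6).
Solve U^T U · c = U^T v for the coefficients: c = (-2/3). The projection is proj_W(v) = U c.
Check: (v - proj_W(v)) · u_1 = 0  (should be 0).
Result: proj_W(v) = (-4/3, 0, -4/3, -2/3).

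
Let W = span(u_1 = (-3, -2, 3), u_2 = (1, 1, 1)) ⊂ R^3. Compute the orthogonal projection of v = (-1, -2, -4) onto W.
proj_W(v) = (-77/62, -53/31, -251/62)

Set up U = [u_1 | ... | u_2] ∈ R^(3×2). The projector onto W = col(U) is P = U (U^T U)^(-1) U^T.
Compute U^T U =
  [22, -2]
  [-2, 3],
and U^T v = (-5, -7).
Solve U^T U · c = U^T v for the coefficients: c = (-29/62, -82/31). The projection is proj_W(v) = U c.
Check: (v - proj_W(v)) · u_1 = 0  (should be 0).
Check: (v - proj_W(v)) · u_2 = 0  (should be 0).
Result: proj_W(v) = (-77/62, -53/31, -251/62).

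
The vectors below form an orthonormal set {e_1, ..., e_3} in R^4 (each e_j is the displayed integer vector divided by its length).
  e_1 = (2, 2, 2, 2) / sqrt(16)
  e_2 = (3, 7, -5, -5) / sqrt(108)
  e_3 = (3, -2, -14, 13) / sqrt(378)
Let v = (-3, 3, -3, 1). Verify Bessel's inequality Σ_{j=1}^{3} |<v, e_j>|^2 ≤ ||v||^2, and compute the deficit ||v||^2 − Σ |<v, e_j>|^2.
Σ |<v, e_j>|^2 = 68/7; ||v||^2 = 28; deficit = 128/7

Write each e_j = u_j / sqrt(<u_j, u_j>) where u_j is the displayed integer vector. Then <v, e_j> = <v, u_j> / sqrt(<u_j, u_j>), so |<v, e_j>|^2 = <v, u_j>^2 / <u_j, u_j>.
Coefficients: <v, e_1> = -4/sqrt(16), <v, e_2> = 22/sqrt(108), <v, e_3> = 40/sqrt(378).
Square and sum: Σ |<v, e_j>|^2 = 68/7.
Compute ||v||^2 = v·v = 28.
Deficit = 28 − 68/7 = 128/7 ≥ 0, confirming Bessel's inequality. (The deficit equals ||v − Σ <v,e_j> e_j||^2, the squared distance from v to span{e_j}.)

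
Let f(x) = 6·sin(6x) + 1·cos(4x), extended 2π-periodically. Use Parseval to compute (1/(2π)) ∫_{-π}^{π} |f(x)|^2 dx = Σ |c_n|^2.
Σ |c_n|^2 = 37/2

Expand |f|^2 and use orthogonality of {sin(nx), cos(mx)} on [-π, π]:
  ∫_{-π}^{π} sin(nx)^2 dx = π, ∫ cos(mx)^2 dx = π, and cross terms integrate to 0.
So ∫_{-π}^{π} f(x)^2 dx = 6^2 · π + 1^2 · π = (36 + 1)π.
Divide by 2π: (36 + 1)/2 = 37/2.
By Parseval, this equals Σ |c_n|^2.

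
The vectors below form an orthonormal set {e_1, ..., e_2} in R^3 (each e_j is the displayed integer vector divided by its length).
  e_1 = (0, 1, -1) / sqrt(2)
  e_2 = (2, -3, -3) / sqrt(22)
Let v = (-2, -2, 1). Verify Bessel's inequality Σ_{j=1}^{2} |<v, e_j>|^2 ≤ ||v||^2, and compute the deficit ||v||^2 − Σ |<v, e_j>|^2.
Σ |<v, e_j>|^2 = 50/11; ||v||^2 = 9; deficit = 49/11

Write each e_j = u_j / sqrt(<u_j, u_j>) where u_j is the displayed integer vector. Then <v, e_j> = <v, u_j> / sqrt(<u_j, u_j>), so |<v, e_j>|^2 = <v, u_j>^2 / <u_j, u_j>.
Coefficients: <v, e_1> = -3/sqrt(2), <v, e_2> = -1/sqrt(22).
Square and sum: Σ |<v, e_j>|^2 = 50/11.
Compute ||v||^2 = v·v = 9.
Deficit = 9 − 50/11 = 49/11 ≥ 0, confirming Bessel's inequality. (The deficit equals ||v − Σ <v,e_j> e_j||^2, the squared distance from v to span{e_j}.)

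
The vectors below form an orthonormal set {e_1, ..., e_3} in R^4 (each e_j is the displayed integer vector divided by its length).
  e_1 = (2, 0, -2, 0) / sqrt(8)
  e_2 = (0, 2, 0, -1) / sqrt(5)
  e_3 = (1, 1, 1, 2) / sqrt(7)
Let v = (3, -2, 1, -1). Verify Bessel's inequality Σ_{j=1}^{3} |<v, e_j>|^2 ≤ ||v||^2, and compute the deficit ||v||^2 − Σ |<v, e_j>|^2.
Σ |<v, e_j>|^2 = 19/5; ||v||^2 = 15; deficit = 56/5

Write each e_j = u_j / sqrt(<u_j, u_j>) where u_j is the displayed integer vector. Then <v, e_j> = <v, u_j> / sqrt(<u_j, u_j>), so |<v, e_j>|^2 = <v, u_j>^2 / <u_j, u_j>.
Coefficients: <v, e_1> = 4/sqrt(8), <v, e_2> = -3/sqrt(5), <v, e_3> = 0/sqrt(7).
Square and sum: Σ |<v, e_j>|^2 = 19/5.
Compute ||v||^2 = v·v = 15.
Deficit = 15 − 19/5 = 56/5 ≥ 0, confirming Bessel's inequality. (The deficit equals ||v − Σ <v,e_j> e_j||^2, the squared distance from v to span{e_j}.)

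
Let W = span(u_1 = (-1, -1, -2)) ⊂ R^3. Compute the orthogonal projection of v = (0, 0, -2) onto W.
proj_W(v) = (-2/3, -2/3, -4/3)

Set up U = [u_1 | ... | u_1] ∈ R^(3×1). The projector onto W = col(U) is P = U (U^T U)^(-1) U^T.
Compute U^T U =
  [6],
and U^T v = (4).
Solve U^T U · c = U^T v for the coefficients: c = (2/3). The projection is proj_W(v) = U c.
Check: (v - proj_W(v)) · u_1 = 0  (should be 0).
Result: proj_W(v) = (-2/3, -2/3, -4/3).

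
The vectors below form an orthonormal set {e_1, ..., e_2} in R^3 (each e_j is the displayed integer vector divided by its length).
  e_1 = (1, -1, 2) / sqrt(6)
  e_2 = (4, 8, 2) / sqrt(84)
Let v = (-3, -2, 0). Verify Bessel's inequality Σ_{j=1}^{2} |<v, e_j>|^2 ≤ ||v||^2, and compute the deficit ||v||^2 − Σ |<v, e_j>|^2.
Σ |<v, e_j>|^2 = 19/2; ||v||^2 = 13; deficit = 7/2

Write each e_j = u_j / sqrt(<u_j, u_j>) where u_j is the displayed integer vector. Then <v, e_j> = <v, u_j> / sqrt(<u_j, u_j>), so |<v, e_j>|^2 = <v, u_j>^2 / <u_j, u_j>.
Coefficients: <v, e_1> = -1/sqrt(6), <v, e_2> = -28/sqrt(84).
Square and sum: Σ |<v, e_j>|^2 = 19/2.
Compute ||v||^2 = v·v = 13.
Deficit = 13 − 19/2 = 7/2 ≥ 0, confirming Bessel's inequality. (The deficit equals ||v − Σ <v,e_j> e_j||^2, the squared distance from v to span{e_j}.)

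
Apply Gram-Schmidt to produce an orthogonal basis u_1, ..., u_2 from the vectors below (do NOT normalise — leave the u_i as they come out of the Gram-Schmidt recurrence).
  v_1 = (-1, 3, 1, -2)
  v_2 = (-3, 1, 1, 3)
Orthogonal basis:
  u_1 = (-1, 3, 1, -2)
  u_2 = (-44/15, 4/5, 14/15, 47/15)

Apply the Gram-Schmidt recurrence
  u_1 = v_1
  u_i = v_i − Σ_{j<i} ((v_i · u_j) / (u_j · u_j)) · u_j.

Step by step this gives:
  u_1 = (-1, 3, 1, -2)
  u_2 = (-44/15, 4/5, 14/15, 47/15)

Orthogonality check:
  u_2 · u_1 = 0 (should be 0)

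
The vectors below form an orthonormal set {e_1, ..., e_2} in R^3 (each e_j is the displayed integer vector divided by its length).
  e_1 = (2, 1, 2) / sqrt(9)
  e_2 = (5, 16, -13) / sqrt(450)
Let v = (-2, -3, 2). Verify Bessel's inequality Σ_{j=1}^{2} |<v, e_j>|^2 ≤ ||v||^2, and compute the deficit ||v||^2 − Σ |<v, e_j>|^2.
Σ |<v, e_j>|^2 = 417/25; ||v||^2 = 17; deficit = 8/25

Write each e_j = u_j / sqrt(<u_j, u_j>) where u_j is the displayed integer vector. Then <v, e_j> = <v, u_j> / sqrt(<u_j, u_j>), so |<v, e_j>|^2 = <v, u_j>^2 / <u_j, u_j>.
Coefficients: <v, e_1> = -3/sqrt(9), <v, e_2> = -84/sqrt(450).
Square and sum: Σ |<v, e_j>|^2 = 417/25.
Compute ||v||^2 = v·v = 17.
Deficit = 17 − 417/25 = 8/25 ≥ 0, confirming Bessel's inequality. (The deficit equals ||v − Σ <v,e_j> e_j||^2, the squared distance from v to span{e_j}.)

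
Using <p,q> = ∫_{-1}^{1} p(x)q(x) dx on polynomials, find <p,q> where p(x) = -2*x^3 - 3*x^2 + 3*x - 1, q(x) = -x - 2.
<p,q> = 34/5

Expand the product: p(x)·q(x) = 2*x^4 + 7*x^3 + 3*x^2 - 5*x + 2.
∫_{-1}^{1} of each monomial x^k gives [2/(k+1) if k even, 0 if k odd]. Integrating term-by-term (or equivalently evaluating the antiderivative F(x) = 2*x^5/5 + 7*x^4/4 + x^3 - 5*x^2/2 + 2*x at the endpoints):
  F(1) − F(−1) = 53/20 − (-83/20) = 34/5.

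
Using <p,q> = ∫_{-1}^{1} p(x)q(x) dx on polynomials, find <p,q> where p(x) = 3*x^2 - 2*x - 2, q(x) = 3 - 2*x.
<p,q> = -10/3

Expand the product: p(x)·q(x) = -6*x^3 + 13*x^2 - 2*x - 6.
∫_{-1}^{1} of each monomial x^k gives [2/(k+1) if k even, 0 if k odd]. Integrating term-by-term (or equivalently evaluating the antiderivative F(x) = -3*x^4/2 + 13*x^3/3 - x^2 - 6*x at the endpoints):
  F(1) − F(−1) = -25/6 − (-5/6) = -10/3.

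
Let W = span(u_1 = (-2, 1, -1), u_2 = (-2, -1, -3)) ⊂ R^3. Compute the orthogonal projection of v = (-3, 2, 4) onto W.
proj_W(v) = (-4/3, 11/3, 7/3)

Set up U = [u_1 | ... | u_2] ∈ R^(3×2). The projector onto W = col(U) is P = U (U^T U)^(-1) U^T.
Compute U^T U =
  [6, 6]
  [6, 14],
and U^T v = (4, -8).
Solve U^T U · c = U^T v for the coefficients: c = (13/6, -3/2). The projection is proj_W(v) = U c.
Check: (v - proj_W(v)) · u_1 = 0  (should be 0).
Check: (v - proj_W(v)) · u_2 = 0  (should be 0).
Result: proj_W(v) = (-4/3, 11/3, 7/3).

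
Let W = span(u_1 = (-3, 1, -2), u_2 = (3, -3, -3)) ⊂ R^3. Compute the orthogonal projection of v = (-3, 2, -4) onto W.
proj_W(v) = (-141/38, 31/38, -67/19)

Set up U = [u_1 | ... | u_2] ∈ R^(3×2). The projector onto W = col(U) is P = U (U^T U)^(-1) U^T.
Compute U^T U =
  [14, -6]
  [-6, 27],
and U^T v = (19, -3).
Solve U^T U · c = U^T v for the coefficients: c = (55/38, 4/19). The projection is proj_W(v) = U c.
Check: (v - proj_W(v)) · u_1 = 0  (should be 0).
Check: (v - proj_W(v)) · u_2 = 0  (should be 0).
Result: proj_W(v) = (-141/38, 31/38, -67/19).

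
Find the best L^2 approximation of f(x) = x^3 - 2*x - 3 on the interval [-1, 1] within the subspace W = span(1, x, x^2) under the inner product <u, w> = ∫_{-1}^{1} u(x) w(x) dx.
g(x) = -7*x/5 - 3

The best approximation g ∈ W is the orthogonal projection of f onto W. Writing g = a_0 + a_1 x + a_2 x^2, the coefficients solve the normal equations G · a = b where
  G_{ij} = <φ_i, φ_j> and b_i = <f, φ_i>, with φ_0 = 1, φ_1 = x, φ_2 = x^2.
G =
  [2, 0, 2/3]
  [0, 2/3, 0]
  [2/3, 0, 2/5],
b = (-6, -14/15, -2).
Solving gives a_0 = -3, a_1 = -7/5, a_2 = 0, so
  g(x) = -7*x/5 - 3.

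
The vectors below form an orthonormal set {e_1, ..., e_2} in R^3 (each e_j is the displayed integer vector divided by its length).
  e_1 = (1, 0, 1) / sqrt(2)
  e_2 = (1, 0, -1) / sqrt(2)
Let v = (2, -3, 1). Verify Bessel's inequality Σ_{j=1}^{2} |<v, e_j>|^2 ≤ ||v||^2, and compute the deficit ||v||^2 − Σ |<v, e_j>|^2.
Σ |<v, e_j>|^2 = 5; ||v||^2 = 14; deficit = 9

Write each e_j = u_j / sqrt(<u_j, u_j>) where u_j is the displayed integer vector. Then <v, e_j> = <v, u_j> / sqrt(<u_j, u_j>), so |<v, e_j>|^2 = <v, u_j>^2 / <u_j, u_j>.
Coefficients: <v, e_1> = 3/sqrt(2), <v, e_2> = 1/sqrt(2).
Square and sum: Σ |<v, e_j>|^2 = 5.
Compute ||v||^2 = v·v = 14.
Deficit = 14 − 5 = 9 ≥ 0, confirming Bessel's inequality. (The deficit equals ||v − Σ <v,e_j> e_j||^2, the squared distance from v to span{e_j}.)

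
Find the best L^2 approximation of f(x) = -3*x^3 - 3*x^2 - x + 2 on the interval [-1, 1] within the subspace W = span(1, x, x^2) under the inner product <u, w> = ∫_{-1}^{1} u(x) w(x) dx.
g(x) = -3*x^2 - 14*x/5 + 2

The best approximation g ∈ W is the orthogonal projection of f onto W. Writing g = a_0 + a_1 x + a_2 x^2, the coefficients solve the normal equations G · a = b where
  G_{ij} = <φ_i, φ_j> and b_i = <f, φ_i>, with φ_0 = 1, φ_1 = x, φ_2 = x^2.
G =
  [2, 0, 2/3]
  [0, 2/3, 0]
  [2/3, 0, 2/5],
b = (2, -28/15, 2/15).
Solving gives a_0 = 2, a_1 = -14/5, a_2 = -3, so
  g(x) = -3*x^2 - 14*x/5 + 2.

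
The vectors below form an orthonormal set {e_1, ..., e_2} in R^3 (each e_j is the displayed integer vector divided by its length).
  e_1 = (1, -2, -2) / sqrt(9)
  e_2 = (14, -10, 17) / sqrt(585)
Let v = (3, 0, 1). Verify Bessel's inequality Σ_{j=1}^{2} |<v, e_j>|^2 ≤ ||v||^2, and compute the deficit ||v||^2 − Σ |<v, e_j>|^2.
Σ |<v, e_j>|^2 = 394/65; ||v||^2 = 10; deficit = 256/65

Write each e_j = u_j / sqrt(<u_j, u_j>) where u_j is the displayed integer vector. Then <v, e_j> = <v, u_j> / sqrt(<u_j, u_j>), so |<v, e_j>|^2 = <v, u_j>^2 / <u_j, u_j>.
Coefficients: <v, e_1> = 1/sqrt(9), <v, e_2> = 59/sqrt(585).
Square and sum: Σ |<v, e_j>|^2 = 394/65.
Compute ||v||^2 = v·v = 10.
Deficit = 10 − 394/65 = 256/65 ≥ 0, confirming Bessel's inequality. (The deficit equals ||v − Σ <v,e_j> e_j||^2, the squared distance from v to span{e_j}.)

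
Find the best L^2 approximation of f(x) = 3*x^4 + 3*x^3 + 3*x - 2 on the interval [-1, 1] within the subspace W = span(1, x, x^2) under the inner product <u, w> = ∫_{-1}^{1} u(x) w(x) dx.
g(x) = 18*x^2/7 + 24*x/5 - 79/35

The best approximation g ∈ W is the orthogonal projection of f onto W. Writing g = a_0 + a_1 x + a_2 x^2, the coefficients solve the normal equations G · a = b where
  G_{ij} = <φ_i, φ_j> and b_i = <f, φ_i>, with φ_0 = 1, φ_1 = x, φ_2 = x^2.
G =
  [2, 0, 2/3]
  [0, 2/3, 0]
  [2/3, 0, 2/5],
b = (-14/5, 16/5, -10/21).
Solving gives a_0 = -79/35, a_1 = 24/5, a_2 = 18/7, so
  g(x) = 18*x^2/7 + 24*x/5 - 79/35.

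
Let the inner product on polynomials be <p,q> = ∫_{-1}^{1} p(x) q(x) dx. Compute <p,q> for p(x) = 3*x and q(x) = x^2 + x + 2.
<p,q> = 2

Expand the product: p(x)·q(x) = 3*x^3 + 3*x^2 + 6*x.
∫_{-1}^{1} of each monomial x^k gives [2/(k+1) if k even, 0 if k odd]. Integrating term-by-term (or equivalently evaluating the antiderivative F(x) = 3*x^4/4 + x^3 + 3*x^2 at the endpoints):
  F(1) − F(−1) = 19/4 − (11/4) = 2.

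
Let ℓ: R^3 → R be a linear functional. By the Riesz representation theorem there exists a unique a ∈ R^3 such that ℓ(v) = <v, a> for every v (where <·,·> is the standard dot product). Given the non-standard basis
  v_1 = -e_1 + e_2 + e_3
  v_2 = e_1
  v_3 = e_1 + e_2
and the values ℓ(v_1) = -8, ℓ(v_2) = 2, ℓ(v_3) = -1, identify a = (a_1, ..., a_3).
a = (2, -3, -3)

Write a = (a_1, ..., a_3) in the standard basis. For each basis vector v_i, ℓ(v_i) = <v_i, a> is a linear equation in the a_j's. Collect the n equations into a matrix system V a = ℓ, where row i of V is v_i (expressed in the standard basis). Since V is invertible (lower-triangular with 1s on the diagonal, up to permutation), solve by back-substitution:
  V =
[[-1, 1, 1],
 [1, 0, 0],
 [1, 1, 0]]
  V a = (-8, 2, -1)
Solving gives a = (2, -3, -3).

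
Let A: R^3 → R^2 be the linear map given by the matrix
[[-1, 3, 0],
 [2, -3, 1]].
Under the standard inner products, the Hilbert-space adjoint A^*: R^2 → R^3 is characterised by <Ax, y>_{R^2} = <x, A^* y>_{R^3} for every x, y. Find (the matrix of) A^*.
A^* = A^T =
[[-1, 2],
 [3, -3],
 [0, 1]]

For real matrices with standard dot products, the defining identity <Ax, y> = <x, A^* y> gives (Ax)^T y = x^T (A^*) y, i.e. x^T A^T y = x^T (A^*) y. Since this holds for all x, y, we must have A^* = A^T. Therefore
A^* =
[[-1, 2],
 [3, -3],
 [0, 1]].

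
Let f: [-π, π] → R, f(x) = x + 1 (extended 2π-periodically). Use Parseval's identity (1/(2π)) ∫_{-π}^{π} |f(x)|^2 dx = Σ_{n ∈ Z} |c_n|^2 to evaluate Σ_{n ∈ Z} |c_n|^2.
Σ |c_n|^2 = π^2/3 + 1

Expand and integrate term by term over [-π, π]:
  ∫ (x)^2 dx = 1·(2π^3/3); ∫ 2·1·(1)·x dx = 0 (odd integrand); ∫ 1^2 dx = 1·2π.
So (1/(2π)) ∫_{-π}^{π} (x + 1)^2 dx = 1π^2/3 + 1 = π^2/3 + 1.
Parseval ⇒ Σ |c_n|^2 = π^2/3 + 1.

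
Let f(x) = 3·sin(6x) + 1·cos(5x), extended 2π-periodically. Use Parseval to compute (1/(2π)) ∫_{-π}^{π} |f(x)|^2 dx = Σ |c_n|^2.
Σ |c_n|^2 = 5

Expand |f|^2 and use orthogonality of {sin(nx), cos(mx)} on [-π, π]:
  ∫_{-π}^{π} sin(nx)^2 dx = π, ∫ cos(mx)^2 dx = π, and cross terms integrate to 0.
So ∫_{-π}^{π} f(x)^2 dx = 3^2 · π + 1^2 · π = (9 + 1)π.
Divide by 2π: (9 + 1)/2 = 5.
By Parseval, this equals Σ |c_n|^2.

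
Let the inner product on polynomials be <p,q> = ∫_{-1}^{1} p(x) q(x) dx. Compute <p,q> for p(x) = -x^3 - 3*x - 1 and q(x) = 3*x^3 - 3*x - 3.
<p,q> = 306/35

Expand the product: p(x)·q(x) = -3*x^6 - 6*x^4 + 9*x^2 + 12*x + 3.
∫_{-1}^{1} of each monomial x^k gives [2/(k+1) if k even, 0 if k odd]. Integrating term-by-term (or equivalently evaluating the antiderivative F(x) = -3*x^7/7 - 6*x^5/5 + 3*x^3 + 6*x^2 + 3*x at the endpoints):
  F(1) − F(−1) = 363/35 − (57/35) = 306/35.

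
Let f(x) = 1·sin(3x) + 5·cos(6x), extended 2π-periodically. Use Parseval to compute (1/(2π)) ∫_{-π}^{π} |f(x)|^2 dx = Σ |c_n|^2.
Σ |c_n|^2 = 13

Expand |f|^2 and use orthogonality of {sin(nx), cos(mx)} on [-π, π]:
  ∫_{-π}^{π} sin(nx)^2 dx = π, ∫ cos(mx)^2 dx = π, and cross terms integrate to 0.
So ∫_{-π}^{π} f(x)^2 dx = 1^2 · π + 5^2 · π = (1 + 25)π.
Divide by 2π: (1 + 25)/2 = 13.
By Parseval, this equals Σ |c_n|^2.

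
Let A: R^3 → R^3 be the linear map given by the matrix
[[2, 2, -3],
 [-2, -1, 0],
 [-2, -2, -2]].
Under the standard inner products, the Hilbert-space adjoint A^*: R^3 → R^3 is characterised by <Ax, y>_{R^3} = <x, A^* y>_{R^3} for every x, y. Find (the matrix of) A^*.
A^* = A^T =
[[2, -2, -2],
 [2, -1, -2],
 [-3, 0, -2]]

For real matrices with standard dot products, the defining identity <Ax, y> = <x, A^* y> gives (Ax)^T y = x^T (A^*) y, i.e. x^T A^T y = x^T (A^*) y. Since this holds for all x, y, we must have A^* = A^T. Therefore
A^* =
[[2, -2, -2],
 [2, -1, -2],
 [-3, 0, -2]].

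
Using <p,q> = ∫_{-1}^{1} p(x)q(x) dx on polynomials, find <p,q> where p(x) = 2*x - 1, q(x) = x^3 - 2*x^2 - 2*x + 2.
<p,q> = -68/15

Expand the product: p(x)·q(x) = 2*x^4 - 5*x^3 - 2*x^2 + 6*x - 2.
∫_{-1}^{1} of each monomial x^k gives [2/(k+1) if k even, 0 if k odd]. Integrating term-by-term (or equivalently evaluating the antiderivative F(x) = 2*x^5/5 - 5*x^4/4 - 2*x^3/3 + 3*x^2 - 2*x at the endpoints):
  F(1) − F(−1) = -31/60 − (241/60) = -68/15.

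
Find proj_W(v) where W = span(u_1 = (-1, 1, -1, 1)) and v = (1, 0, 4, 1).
proj_W(v) = (1, -1, 1, -1)

Set up U = [u_1 | ... | u_1] ∈ R^(4×1). The projector onto W = col(U) is P = U (U^T U)^(-1) U^T.
Compute U^T U =
  [4],
and U^T v = (-4).
Solve U^T U · c = U^T v for the coefficients: c = (-1). The projection is proj_W(v) = U c.
Check: (v - proj_W(v)) · u_1 = 0  (should be 0).
Result: proj_W(v) = (1, -1, 1, -1).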